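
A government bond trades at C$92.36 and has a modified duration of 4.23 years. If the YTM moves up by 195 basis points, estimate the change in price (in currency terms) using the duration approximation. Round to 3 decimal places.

-C$7.618

Duration approximation: ΔP/P ≈ -D_mod · Δy = -4.23 × (+0.0195) = -0.082485.
ΔP ≈ 92.36 × (-0.082485) = -7.6183146.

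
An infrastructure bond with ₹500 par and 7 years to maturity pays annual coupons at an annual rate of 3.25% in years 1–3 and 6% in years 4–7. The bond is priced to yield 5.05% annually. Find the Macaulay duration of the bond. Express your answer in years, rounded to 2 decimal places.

Periodic yield y = 0.0505. Discount each cash flow and weight by its year:
  t   CF        PV=CF/(1+0.0505)^t    t·PV
  1        16.25        15.4688        15.4688
  2        16.25        14.7252        29.4504
  3        16.25        14.0173        42.0520
  4        30.00        24.6341        98.5365
  5        30.00        23.4499       117.2495
  6        30.00        22.3226       133.9356
  7       530.00       375.4080     2,627.8557
  Σ                    490.0259     3,064.5485
Price P = Σ PV = 490.0259.
Macaulay duration = Σ(t·PV) / P = 3,064.5485 / 490.0259 = 6.25385 years.

6.25 years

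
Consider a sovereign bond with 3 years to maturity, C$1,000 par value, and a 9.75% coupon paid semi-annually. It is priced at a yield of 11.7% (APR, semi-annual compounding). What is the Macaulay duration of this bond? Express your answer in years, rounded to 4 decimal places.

Periodic yield y = 0.0585. Discount each cash flow and weight by its period:
  t   CF        PV=CF/(1+0.0585)^t    t·PV
  1        48.75        46.0557        46.0557
  2        48.75        43.5104        87.0208
  3        48.75        41.1057       123.3171
  4        48.75        38.8339       155.3357
  5        48.75        36.6877       183.4384
  6     1,048.75       745.6359     4,473.8153
  Σ                    951.8293     5,068.9830
Price P = Σ PV = 951.8293.
Macaulay duration = Σ(t·PV) / P = 5,068.9830 / 951.8293 = 5.32552 half-year periods.
In years: 5.32552 / 2 = 2.66276 years.

2.6628 years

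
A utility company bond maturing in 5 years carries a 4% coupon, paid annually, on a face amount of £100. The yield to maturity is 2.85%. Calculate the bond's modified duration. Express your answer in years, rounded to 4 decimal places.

Periodic yield y = 0.0285. First find Macaulay duration:
  t   CF        PV=CF/(1+0.0285)^t    t·PV
  1         4.00         3.8892         3.8892
  2         4.00         3.7814         7.5628
  3         4.00         3.6766        11.0298
  4         4.00         3.5747        14.2989
  5       104.00        90.3674       451.8371
  Σ                    105.2893       488.6177
P = 105.2893; Macaulay duration = 488.6177 / 105.2893 = 4.64072 years.
Modified duration = D_Mac / (1 + y) = 4.64072 / 1.0285 = 4.51212 years.

4.5121 years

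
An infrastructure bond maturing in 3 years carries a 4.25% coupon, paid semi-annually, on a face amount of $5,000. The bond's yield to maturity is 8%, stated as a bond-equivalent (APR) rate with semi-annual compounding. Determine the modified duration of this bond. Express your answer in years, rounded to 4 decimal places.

Periodic yield y = 0.04. First find Macaulay duration:
  t   CF        PV=CF/(1+0.04)^t    t·PV
  1       106.25       102.1635       102.1635
  2       106.25        98.2341       196.4682
  3       106.25        94.4559       283.3676
  4       106.25        90.8229       363.2918
  5       106.25        87.3298       436.6488
  6     5,106.25     4,035.5435    24,213.2613
  Σ                  4,508.5497    25,595.2011
P = 4,508.5497; Macaulay duration = 25,595.2011 / 4,508.5497 = 5.67704 half-year periods = 2.83852 years.
Modified duration = D_Mac / (1 + y) = 2.83852 / 1.04 = 2.72934 years.

2.7293 years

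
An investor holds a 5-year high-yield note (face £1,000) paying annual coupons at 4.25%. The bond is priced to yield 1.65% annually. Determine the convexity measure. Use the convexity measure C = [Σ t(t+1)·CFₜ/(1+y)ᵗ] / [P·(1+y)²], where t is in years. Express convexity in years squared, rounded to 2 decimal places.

With y = 0.0165:
  t   CF        PV=CF/(1+0.0165)^t    t·PV        t(t+1)·PV
  1        42.50        41.8101        41.8101          83.6203
  2        42.50        41.1315        82.2629         246.7888
  3        42.50        40.4638       121.3914         485.5657
  4        42.50        39.8070       159.2280         796.1399
  5     1,042.50       960.5924     4,802.9620      28,817.7722
  Σ                  1,123.8048     5,207.6545      30,429.8869
P = 1,123.8048.
Convexity = Σ t(t+1)·PV / [P·(1+y)²] = 30,429.8869 / (1,123.8048 × 1.033272) = 26.20563.

26.21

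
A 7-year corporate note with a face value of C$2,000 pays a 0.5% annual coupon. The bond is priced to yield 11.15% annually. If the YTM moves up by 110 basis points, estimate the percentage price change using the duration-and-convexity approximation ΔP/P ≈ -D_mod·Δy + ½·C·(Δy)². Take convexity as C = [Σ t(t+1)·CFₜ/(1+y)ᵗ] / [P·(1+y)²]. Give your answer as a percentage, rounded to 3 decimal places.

-6.503%

With y = 0.1115:
  t   CF        PV=CF/(1+0.1115)^t    t·PV        t(t+1)·PV
  1        10.00         8.9969         8.9969          17.9937
  2        10.00         8.0943        16.1887          48.5660
  3        10.00         7.2824        21.8471          87.3882
  4        10.00         6.5518        26.2073         131.0365
  5        10.00         5.8946        29.4729         176.8373
  6        10.00         5.3033        31.8196         222.7371
  7     2,010.00       959.0247     6,713.1728      53,705.3826
  Σ                  1,001.1479     6,847.7052      54,389.9414
P = 1,001.1479; D_Mac = 6.83985 yrs; D_mod = 6.15371 yrs; C = 43.97455.
Duration effect: -6.15371 × (+0.011) = -0.067691
Convexity effect: 0.5 × 43.97455 × (0.011)² = +0.0026605
ΔP/P ≈ -0.067691 + 0.0026605 = -0.065030 = -6.5030%.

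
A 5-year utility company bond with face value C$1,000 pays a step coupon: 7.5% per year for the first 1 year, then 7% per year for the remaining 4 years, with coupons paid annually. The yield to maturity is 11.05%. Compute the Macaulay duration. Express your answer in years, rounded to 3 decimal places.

4.311 years

Periodic yield y = 0.1105. Discount each cash flow and weight by its year:
  t   CF        PV=CF/(1+0.1105)^t    t·PV
  1        75.00        67.5371        67.5371
  2        70.00        56.7624       113.5248
  3        70.00        51.1143       153.3429
  4        70.00        46.0282       184.1127
  5     1,070.00       633.5647     3,167.8234
  Σ                    855.0067     3,686.3410
Price P = Σ PV = 855.0067.
Macaulay duration = Σ(t·PV) / P = 3,686.3410 / 855.0067 = 4.31148 years.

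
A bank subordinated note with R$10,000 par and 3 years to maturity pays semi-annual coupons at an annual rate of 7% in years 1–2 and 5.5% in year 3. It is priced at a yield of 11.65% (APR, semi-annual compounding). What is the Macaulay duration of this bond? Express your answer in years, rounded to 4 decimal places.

Periodic yield y = 0.05825. Discount each cash flow and weight by its period:
  t   CF        PV=CF/(1+0.05825)^t    t·PV
  1       350.00       330.7347       330.7347
  2       350.00       312.5298       625.0597
  3       350.00       295.3270       885.9811
  4       350.00       279.0711     1,116.2846
  5       275.00       207.2007     1,036.0037
  6    10,275.00     7,315.6373    43,893.8240
  Σ                  8,740.5008    47,887.8878
Price P = Σ PV = 8,740.5008.
Macaulay duration = Σ(t·PV) / P = 47,887.8878 / 8,740.5008 = 5.47885 half-year periods.
In years: 5.47885 / 2 = 2.73942 years.

2.7394 years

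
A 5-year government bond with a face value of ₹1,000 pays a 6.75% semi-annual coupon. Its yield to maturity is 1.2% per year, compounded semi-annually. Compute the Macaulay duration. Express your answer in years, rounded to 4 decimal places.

4.4143 years

Periodic yield y = 0.006. Discount each cash flow and weight by its period:
  t   CF        PV=CF/(1+0.006)^t    t·PV
  1        33.75        33.5487        33.5487
  2        33.75        33.3486        66.6972
  3        33.75        33.1497        99.4492
  4        33.75        32.9520       131.8080
  5        33.75        32.7555       163.7774
  6        33.75        32.5601       195.3607
  7        33.75        32.3659       226.5614
  8        33.75        32.1729       257.3830
  9        33.75        31.9810       287.8289
  10    1,033.75       973.7236     9,737.2364
  Σ                  1,268.5581    11,199.6510
Price P = Σ PV = 1,268.5581.
Macaulay duration = Σ(t·PV) / P = 11,199.6510 / 1,268.5581 = 8.82865 half-year periods.
In years: 8.82865 / 2 = 4.41432 years.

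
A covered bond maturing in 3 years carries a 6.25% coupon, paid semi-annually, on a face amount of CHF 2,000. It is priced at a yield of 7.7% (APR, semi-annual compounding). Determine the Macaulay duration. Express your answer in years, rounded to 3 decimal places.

2.777 years

Periodic yield y = 0.0385. Discount each cash flow and weight by its period:
  t   CF        PV=CF/(1+0.0385)^t    t·PV
  1        62.50        60.1830        60.1830
  2        62.50        57.9518       115.9036
  3        62.50        55.8034       167.4101
  4        62.50        53.7346       214.9384
  5        62.50        51.7425       258.7126
  6     2,062.50     1,644.2012     9,865.2070
  Σ                  1,923.6164    10,682.3547
Price P = Σ PV = 1,923.6164.
Macaulay duration = Σ(t·PV) / P = 10,682.3547 / 1,923.6164 = 5.55327 half-year periods.
In years: 5.55327 / 2 = 2.77663 years.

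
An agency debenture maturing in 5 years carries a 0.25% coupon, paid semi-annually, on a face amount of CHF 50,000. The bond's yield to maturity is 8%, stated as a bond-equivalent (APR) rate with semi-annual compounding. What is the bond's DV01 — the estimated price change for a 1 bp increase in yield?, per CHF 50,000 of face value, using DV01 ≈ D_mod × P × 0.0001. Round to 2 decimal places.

CHF 16.37

Periodic yield y = 0.04.
  t   CF        PV=CF/(1+0.04)^t    t·PV
  1        62.50        60.0962        60.0962
  2        62.50        57.7848       115.5695
  3        62.50        55.5623       166.6868
  4        62.50        53.4253       213.7010
  5        62.50        51.3704       256.8522
  6        62.50        49.3947       296.3679
  7        62.50        47.4949       332.4640
  8        62.50        45.6681       365.3451
  9        62.50        43.9117       395.2050
  10   50,062.50    33,820.4312   338,204.3120
  Σ                 34,285.1394   340,406.5999
P = 34,285.1394; D_Mac = 9.92869 half-year periods = 4.96435 yrs; D_mod = 4.77341 yrs.
DV01 ≈ 4.77341 × 34,285.1394 × 0.0001 = 16.365702.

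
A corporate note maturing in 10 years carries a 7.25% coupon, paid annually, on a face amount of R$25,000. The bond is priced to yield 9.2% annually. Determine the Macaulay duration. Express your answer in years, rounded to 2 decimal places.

Periodic yield y = 0.092. Discount each cash flow and weight by its year:
  t   CF        PV=CF/(1+0.092)^t    t·PV
  1     1,812.50     1,659.7985     1,659.7985
  2     1,812.50     1,519.9620     3,039.9241
  3     1,812.50     1,391.9066     4,175.7199
  4     1,812.50     1,274.6398     5,098.5590
  5     1,812.50     1,167.2525     5,836.2626
  6     1,812.50     1,068.9126     6,413.4754
  7     1,812.50       978.8577     6,852.0037
  8     1,812.50       896.3898     7,171.1184
  9     1,812.50       820.8698     7,387.8281
  10   26,812.50    11,120.1572   111,201.5718
  Σ                 21,898.7465   158,836.2615
Price P = Σ PV = 21,898.7465.
Macaulay duration = Σ(t·PV) / P = 158,836.2615 / 21,898.7465 = 7.25321 years.

7.25 years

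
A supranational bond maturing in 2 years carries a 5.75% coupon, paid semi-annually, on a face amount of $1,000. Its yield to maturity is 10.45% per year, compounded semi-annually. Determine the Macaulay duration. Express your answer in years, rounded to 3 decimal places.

1.914 years

Periodic yield y = 0.05225. Discount each cash flow and weight by its period:
  t   CF        PV=CF/(1+0.05225)^t    t·PV
  1        28.75        27.3224        27.3224
  2        28.75        25.9657        51.9314
  3        28.75        24.6764        74.0291
  4     1,028.75       839.1394     3,356.5576
  Σ                    917.1039     3,509.8405
Price P = Σ PV = 917.1039.
Macaulay duration = Σ(t·PV) / P = 3,509.8405 / 917.1039 = 3.82709 half-year periods.
In years: 3.82709 / 2 = 1.91355 years.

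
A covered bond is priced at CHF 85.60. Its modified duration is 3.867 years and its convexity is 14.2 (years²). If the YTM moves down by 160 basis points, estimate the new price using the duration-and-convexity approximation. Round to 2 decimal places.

Duration effect: -D_mod·Δy = -3.867 × (-0.016) = +0.061872
Convexity effect: ½·C·(Δy)² = 0.5 × 14.2 × (-0.016)² = +0.0018176
ΔP/P ≈ +0.061872 + 0.0018176 = +0.0636896
New price ≈ 85.60 × (1 + 0.0636896) = 91.05182976.

CHF 91.05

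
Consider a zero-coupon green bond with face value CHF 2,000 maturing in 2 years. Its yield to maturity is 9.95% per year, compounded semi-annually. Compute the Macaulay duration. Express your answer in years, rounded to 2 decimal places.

2.00 years

A zero-coupon bond has a single cash flow at maturity, so its Macaulay duration equals its maturity: 2 years.
(Equivalently: 4 semi-annual periods ÷ 2 = 2 years.)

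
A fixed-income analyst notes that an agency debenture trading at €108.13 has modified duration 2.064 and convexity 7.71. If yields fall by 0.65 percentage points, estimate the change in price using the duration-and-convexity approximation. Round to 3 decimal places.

Duration effect: -D_mod·Δy = -2.064 × (-0.0065) = +0.013416
Convexity effect: ½·C·(Δy)² = 0.5 × 7.71 × (-0.0065)² = +0.00016287375
ΔP/P ≈ +0.013416 + 0.00016287375 = +0.01357887375
ΔP ≈ 108.13 × (+0.01357887375) = +1.4682836185875.

+€1.468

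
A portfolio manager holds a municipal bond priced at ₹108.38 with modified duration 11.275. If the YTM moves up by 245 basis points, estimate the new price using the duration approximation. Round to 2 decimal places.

₹78.44

Duration approximation: ΔP/P ≈ -D_mod · Δy = -11.275 × (+0.0245) = -0.2762375.
New price ≈ 108.38 × (1 - 0.2762375) = 78.44137975.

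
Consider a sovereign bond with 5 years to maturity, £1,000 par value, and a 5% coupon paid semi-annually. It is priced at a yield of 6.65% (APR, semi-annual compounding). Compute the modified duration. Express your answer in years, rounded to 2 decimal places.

Periodic yield y = 0.03325. First find Macaulay duration:
  t   CF        PV=CF/(1+0.03325)^t    t·PV
  1        25.00        24.1955        24.1955
  2        25.00        23.4169        46.8338
  3        25.00        22.6633        67.9900
  4        25.00        21.9340        87.7361
  5        25.00        21.2282       106.1409
  6        25.00        20.5451       123.2704
  7        25.00        19.8839       139.1875
  8        25.00        19.2441       153.9525
  9        25.00        18.6248       167.6231
  10    1,025.00       739.0430     7,390.4303
  Σ                    930.7788     8,307.3600
P = 930.7788; Macaulay duration = 8,307.3600 / 930.7788 = 8.92517 half-year periods = 4.46259 years.
Modified duration = D_Mac / (1 + y) = 4.46259 / 1.03325 = 4.31898 years.

4.32 years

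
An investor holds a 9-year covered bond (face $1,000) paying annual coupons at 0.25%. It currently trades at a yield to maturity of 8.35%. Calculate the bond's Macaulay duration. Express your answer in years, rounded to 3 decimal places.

Periodic yield y = 0.0835. Discount each cash flow and weight by its year:
  t   CF        PV=CF/(1+0.0835)^t    t·PV
  1         2.50         2.3073         2.3073
  2         2.50         2.1295         4.2590
  3         2.50         1.9654         5.8962
  4         2.50         1.8139         7.2558
  5         2.50         1.6742         8.3708
  6         2.50         1.5451         9.2708
  7         2.50         1.4261         9.9824
  8         2.50         1.3162        10.5293
  9     1,002.50       487.1067     4,383.9607
  Σ                    501.2845     4,441.8324
Price P = Σ PV = 501.2845.
Macaulay duration = Σ(t·PV) / P = 4,441.8324 / 501.2845 = 8.86090 years.

8.861 years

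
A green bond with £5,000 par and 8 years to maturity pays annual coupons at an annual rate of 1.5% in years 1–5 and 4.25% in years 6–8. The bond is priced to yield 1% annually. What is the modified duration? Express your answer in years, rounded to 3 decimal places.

Periodic yield y = 0.01. First find Macaulay duration:
  t   CF        PV=CF/(1+0.01)^t    t·PV
  1        75.00        74.2574        74.2574
  2        75.00        73.5222       147.0444
  3        75.00        72.7943       218.3828
  4        75.00        72.0735       288.2941
  5        75.00        71.3599       356.7996
  6       212.50       200.1846     1,201.1077
  7       212.50       198.2026     1,387.4181
  8     5,212.50     4,813.6563    38,509.2504
  Σ                  5,576.0508    42,182.5545
P = 5,576.0508; Macaulay duration = 42,182.5545 / 5,576.0508 = 7.56495 years.
Modified duration = D_Mac / (1 + y) = 7.56495 / 1.01 = 7.49005 years.

7.490 years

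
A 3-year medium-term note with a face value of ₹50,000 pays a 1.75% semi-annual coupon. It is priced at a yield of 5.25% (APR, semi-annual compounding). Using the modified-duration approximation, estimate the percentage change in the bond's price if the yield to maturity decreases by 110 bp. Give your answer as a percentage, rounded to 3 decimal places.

+3.142%

Periodic yield y = 0.02625. Modified duration first:
  t   CF        PV=CF/(1+0.02625)^t    t·PV
  1       437.50       426.3094       426.3094
  2       437.50       415.4050       830.8100
  3       437.50       404.7795     1,214.3386
  4       437.50       394.4259     1,577.7034
  5       437.50       384.3370     1,921.6850
  6    50,437.50    43,175.2172   259,051.3034
  Σ                 45,200.4740   265,022.1498
P = 45,200.4740; D_Mac = 5.86326 half-year periods = 2.93163 yrs; D_mod = 2.93163/(1+0.02625) = 2.85664 yrs.
ΔP/P ≈ -D_mod · Δy = -2.85664 × (-0.011) = +0.031423 = +3.1423%.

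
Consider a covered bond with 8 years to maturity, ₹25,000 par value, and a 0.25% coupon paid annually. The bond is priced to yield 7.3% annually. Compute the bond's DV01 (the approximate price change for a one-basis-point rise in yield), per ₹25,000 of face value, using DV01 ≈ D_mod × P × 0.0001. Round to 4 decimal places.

₹10.7500

Periodic yield y = 0.073.
  t   CF        PV=CF/(1+0.073)^t    t·PV
  1        62.50        58.2479        58.2479
  2        62.50        54.2851       108.5702
  3        62.50        50.5919       151.7757
  4        62.50        47.1499       188.5998
  5        62.50        43.9422       219.7108
  6        62.50        40.9526       245.7157
  7        62.50        38.1665       267.1653
  8    25,062.50    14,263.5167   114,108.1334
  Σ                 14,596.8527   115,347.9187
P = 14,596.8527; D_Mac = 7.90225 yrs; D_mod = 7.36463 yrs.
DV01 ≈ 7.36463 × 14,596.8527 × 0.0001 = 10.750039.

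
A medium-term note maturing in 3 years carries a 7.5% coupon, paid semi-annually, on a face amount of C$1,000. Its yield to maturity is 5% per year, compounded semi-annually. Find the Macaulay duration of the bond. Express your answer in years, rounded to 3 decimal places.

2.751 years

Periodic yield y = 0.025. Discount each cash flow and weight by its period:
  t   CF        PV=CF/(1+0.025)^t    t·PV
  1        37.50        36.5854        36.5854
  2        37.50        35.6930        71.3861
  3        37.50        34.8225       104.4674
  4        37.50        33.9731       135.8926
  5        37.50        33.1445       165.7227
  6     1,037.50       894.6330     5,367.7980
  Σ                  1,068.8516     5,881.8521
Price P = Σ PV = 1,068.8516.
Macaulay duration = Σ(t·PV) / P = 5,881.8521 / 1,068.8516 = 5.50296 half-year periods.
In years: 5.50296 / 2 = 2.75148 years.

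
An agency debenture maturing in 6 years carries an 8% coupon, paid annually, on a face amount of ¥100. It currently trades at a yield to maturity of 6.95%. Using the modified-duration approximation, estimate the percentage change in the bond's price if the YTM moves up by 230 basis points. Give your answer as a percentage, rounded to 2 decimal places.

-10.80%

Periodic yield y = 0.0695. Modified duration first:
  t   CF        PV=CF/(1+0.0695)^t    t·PV
  1         8.00         7.4801         7.4801
  2         8.00         6.9940        13.9881
  3         8.00         6.5395        19.6186
  4         8.00         6.1146        24.4583
  5         8.00         5.7172        28.5862
  6       108.00        72.1671       433.0024
  Σ                    105.0126       527.1337
P = 105.0126; D_Mac = 5.01972 yrs; D_mod = 5.01972/(1+0.0695) = 4.69352 yrs.
ΔP/P ≈ -D_mod · Δy = -4.69352 × (+0.023) = -0.107951 = -10.7951%.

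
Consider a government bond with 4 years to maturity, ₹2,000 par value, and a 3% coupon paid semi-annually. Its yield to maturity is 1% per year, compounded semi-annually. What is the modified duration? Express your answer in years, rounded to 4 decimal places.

Periodic yield y = 0.005. First find Macaulay duration:
  t   CF        PV=CF/(1+0.005)^t    t·PV
  1        30.00        29.8507        29.8507
  2        30.00        29.7022        59.4045
  3        30.00        29.5545        88.6634
  4        30.00        29.4074       117.6297
  5        30.00        29.2611       146.3056
  6        30.00        29.1155       174.6933
  7        30.00        28.9707       202.7948
  8     2,030.00     1,950.5970    15,604.7757
  Σ                  2,156.4592    16,424.1177
P = 2,156.4592; Macaulay duration = 16,424.1177 / 2,156.4592 = 7.61624 half-year periods = 3.80812 years.
Modified duration = D_Mac / (1 + y) = 3.80812 / 1.005 = 3.78918 years.

3.7892 years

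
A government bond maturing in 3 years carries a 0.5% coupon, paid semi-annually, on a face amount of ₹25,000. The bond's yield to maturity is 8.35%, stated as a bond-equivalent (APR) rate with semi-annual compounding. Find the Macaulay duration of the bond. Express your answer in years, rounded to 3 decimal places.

Periodic yield y = 0.04175. Discount each cash flow and weight by its period:
  t   CF        PV=CF/(1+0.04175)^t    t·PV
  1        62.50        59.9952        59.9952
  2        62.50        57.5908       115.1816
  3        62.50        55.2827       165.8482
  4        62.50        53.0672       212.2687
  5        62.50        50.9404       254.7021
  6    25,062.50    19,608.4532   117,650.7190
  Σ                 19,885.3295   118,458.7147
Price P = Σ PV = 19,885.3295.
Macaulay duration = Σ(t·PV) / P = 118,458.7147 / 19,885.3295 = 5.95709 half-year periods.
In years: 5.95709 / 2 = 2.97855 years.

2.979 years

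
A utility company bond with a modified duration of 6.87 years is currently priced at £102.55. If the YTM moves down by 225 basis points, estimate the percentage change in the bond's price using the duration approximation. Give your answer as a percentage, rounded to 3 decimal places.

Duration approximation: ΔP/P ≈ -D_mod · Δy = -6.87 × (-0.0225) = +0.154575.
As a percentage: +15.4575%.

+15.458%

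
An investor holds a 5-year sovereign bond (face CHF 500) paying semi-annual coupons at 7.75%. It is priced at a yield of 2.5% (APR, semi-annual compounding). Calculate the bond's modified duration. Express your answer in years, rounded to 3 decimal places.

4.277 years

Periodic yield y = 0.0125. First find Macaulay duration:
  t   CF        PV=CF/(1+0.0125)^t    t·PV
  1       19.375        19.1358        19.1358
  2       19.375        18.8996        37.7991
  3       19.375        18.6662        55.9987
  4       19.375        18.4358        73.7431
  5       19.375        18.2082        91.0409
  6       19.375        17.9834       107.9003
  7       19.375        17.7614       124.3296
  8       19.375        17.5421       140.3368
  9       19.375        17.3255       155.9297
  10     519.375       458.7021     4,587.0209
  Σ                    622.6600     5,393.2350
P = 622.6600; Macaulay duration = 5,393.2350 / 622.6600 = 8.66160 half-year periods = 4.33080 years.
Modified duration = D_Mac / (1 + y) = 4.33080 / 1.0125 = 4.27734 years.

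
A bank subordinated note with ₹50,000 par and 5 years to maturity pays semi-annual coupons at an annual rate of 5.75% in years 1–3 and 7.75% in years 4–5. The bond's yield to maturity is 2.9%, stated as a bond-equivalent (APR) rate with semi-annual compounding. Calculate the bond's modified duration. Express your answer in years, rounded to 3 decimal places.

4.387 years

Periodic yield y = 0.0145. First find Macaulay duration:
  t   CF        PV=CF/(1+0.0145)^t    t·PV
  1     1,437.50     1,416.9542     1,416.9542
  2     1,437.50     1,396.7020     2,793.4040
  3     1,437.50     1,376.7393     4,130.2178
  4     1,437.50     1,357.0619     5,428.2475
  5     1,437.50     1,337.6657     6,688.3286
  6     1,437.50     1,318.5468     7,911.2807
  7     1,937.50     1,751.7711    12,262.3975
  8     1,937.50     1,726.7334    13,813.8675
  9     1,937.50     1,702.0537    15,318.4830
  10   51,937.50    44,973.8977   449,738.9767
  Σ                 58,358.1256   519,502.1575
P = 58,358.1256; Macaulay duration = 519,502.1575 / 58,358.1256 = 8.90197 half-year periods = 4.45098 years.
Modified duration = D_Mac / (1 + y) = 4.45098 / 1.0145 = 4.38737 years.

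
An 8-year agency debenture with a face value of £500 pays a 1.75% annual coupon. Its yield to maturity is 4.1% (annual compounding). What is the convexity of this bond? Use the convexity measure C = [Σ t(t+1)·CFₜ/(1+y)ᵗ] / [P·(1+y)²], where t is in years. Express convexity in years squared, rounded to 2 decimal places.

60.77

With y = 0.041:
  t   CF        PV=CF/(1+0.041)^t    t·PV        t(t+1)·PV
  1         8.75         8.4054         8.4054          16.8108
  2         8.75         8.0743        16.1487          48.4460
  3         8.75         7.7563        23.2690          93.0759
  4         8.75         7.4508        29.8034         149.0168
  5         8.75         7.1574        35.7869         214.7216
  6         8.75         6.8755        41.2529         288.7706
  7         8.75         6.6047        46.2329         369.8631
  8       508.75       368.8914     2,951.1316      26,560.1842
  Σ                    421.2159     3,152.0307      27,740.8888
P = 421.2159.
Convexity = Σ t(t+1)·PV / [P·(1+y)²] = 27,740.8888 / (421.2159 × 1.083681) = 60.77349.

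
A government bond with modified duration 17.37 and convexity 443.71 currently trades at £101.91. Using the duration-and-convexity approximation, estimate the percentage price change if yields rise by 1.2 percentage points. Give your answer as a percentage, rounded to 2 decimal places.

Duration effect: -D_mod·Δy = -17.37 × (+0.012) = -0.208440
Convexity effect: ½·C·(Δy)² = 0.5 × 443.71 × (0.012)² = +0.03194712
ΔP/P ≈ -0.208440 + 0.03194712 = -0.17649288
= -17.649288%.

-17.65%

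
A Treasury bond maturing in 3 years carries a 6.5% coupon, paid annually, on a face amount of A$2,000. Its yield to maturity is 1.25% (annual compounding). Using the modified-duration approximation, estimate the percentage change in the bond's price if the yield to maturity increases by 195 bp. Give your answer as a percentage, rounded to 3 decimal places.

Periodic yield y = 0.0125. Modified duration first:
  t   CF        PV=CF/(1+0.0125)^t    t·PV
  1       130.00       128.3951       128.3951
  2       130.00       126.8099       253.6199
  3     2,130.00     2,052.0810     6,156.2431
  Σ                  2,307.2860     6,538.2581
P = 2,307.2860; D_Mac = 2.83374 yrs; D_mod = 2.83374/(1+0.0125) = 2.79876 yrs.
ΔP/P ≈ -D_mod · Δy = -2.79876 × (+0.0195) = -0.054576 = -5.4576%.

-5.458%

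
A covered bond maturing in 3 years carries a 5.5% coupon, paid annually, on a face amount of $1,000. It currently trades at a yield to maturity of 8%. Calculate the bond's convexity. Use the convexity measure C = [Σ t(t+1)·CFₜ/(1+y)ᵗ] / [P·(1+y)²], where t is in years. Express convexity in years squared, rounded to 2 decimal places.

With y = 0.08:
  t   CF        PV=CF/(1+0.08)^t    t·PV        t(t+1)·PV
  1        55.00        50.9259        50.9259         101.8519
  2        55.00        47.1536        94.3073         282.9218
  3     1,055.00       837.4930     2,512.4790      10,049.9162
  Σ                    935.5726     2,657.7122      10,434.6898
P = 935.5726.
Convexity = Σ t(t+1)·PV / [P·(1+y)²] = 10,434.6898 / (935.5726 × 1.166400) = 9.56213.

9.56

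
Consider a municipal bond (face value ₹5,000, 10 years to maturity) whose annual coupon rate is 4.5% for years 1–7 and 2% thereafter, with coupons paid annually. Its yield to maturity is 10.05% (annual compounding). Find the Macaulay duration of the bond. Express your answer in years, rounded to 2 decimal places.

7.73 years

Periodic yield y = 0.1005. Discount each cash flow and weight by its year:
  t   CF        PV=CF/(1+0.1005)^t    t·PV
  1       225.00       204.4525       204.4525
  2       225.00       185.7815       371.5630
  3       225.00       168.8155       506.4466
  4       225.00       153.3989       613.5957
  5       225.00       139.3902       696.9511
  6       225.00       126.6608       759.9648
  7       225.00       115.0939       805.6571
  8       100.00        46.4814       371.8516
  9       100.00        42.2367       380.1299
  10    5,100.00     1,957.3555    19,573.5549
  Σ                  3,139.6669    24,284.1671
Price P = Σ PV = 3,139.6669.
Macaulay duration = Σ(t·PV) / P = 24,284.1671 / 3,139.6669 = 7.73463 years.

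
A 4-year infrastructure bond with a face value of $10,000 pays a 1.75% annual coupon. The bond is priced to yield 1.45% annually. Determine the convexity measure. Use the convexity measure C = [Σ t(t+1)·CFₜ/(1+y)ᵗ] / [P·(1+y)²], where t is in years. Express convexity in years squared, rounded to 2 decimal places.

18.78

With y = 0.0145:
  t   CF        PV=CF/(1+0.0145)^t    t·PV        t(t+1)·PV
  1       175.00       172.4988       172.4988         344.9975
  2       175.00       170.0333       340.0666       1,020.1997
  3       175.00       167.6030       502.8091       2,011.2365
  4    10,175.00     9,605.6379    38,422.5517     192,112.7585
  Σ                 10,115.7730    39,437.9262     195,489.1923
P = 10,115.7730.
Convexity = Σ t(t+1)·PV / [P·(1+y)²] = 195,489.1923 / (10,115.7730 × 1.029210) = 18.77671.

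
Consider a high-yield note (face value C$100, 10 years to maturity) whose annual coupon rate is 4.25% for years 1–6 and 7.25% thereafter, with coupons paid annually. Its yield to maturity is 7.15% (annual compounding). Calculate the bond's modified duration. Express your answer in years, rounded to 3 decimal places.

7.597 years

Periodic yield y = 0.0715. First find Macaulay duration:
  t   CF        PV=CF/(1+0.0715)^t    t·PV
  1         4.25         3.9664         3.9664
  2         4.25         3.7017         7.4035
  3         4.25         3.4547        10.3641
  4         4.25         3.2242        12.8967
  5         4.25         3.0090        15.0452
  6         4.25         2.8083        16.8495
  7         7.25         4.4709        31.2961
  8         7.25         4.1725        33.3803
  9         7.25         3.8941        35.0470
  10      107.25        53.7620       537.6202
  Σ                     86.4639       703.8691
P = 86.4639; Macaulay duration = 703.8691 / 86.4639 = 8.14062 years.
Modified duration = D_Mac / (1 + y) = 8.14062 / 1.0715 = 7.59740 years.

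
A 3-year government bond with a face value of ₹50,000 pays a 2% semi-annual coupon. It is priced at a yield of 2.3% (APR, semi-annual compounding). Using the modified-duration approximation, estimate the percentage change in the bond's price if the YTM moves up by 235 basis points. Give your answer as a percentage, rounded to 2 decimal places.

-6.80%

Periodic yield y = 0.0115. Modified duration first:
  t   CF        PV=CF/(1+0.0115)^t    t·PV
  1       500.00       494.3154       494.3154
  2       500.00       488.6954       977.3908
  3       500.00       483.1393     1,449.4178
  4       500.00       477.6463     1,910.5854
  5       500.00       472.2159     2,361.0793
  6    50,500.00    47,151.5589   282,909.3532
  Σ                 49,567.5711   290,102.1419
P = 49,567.5711; D_Mac = 5.85266 half-year periods = 2.92633 yrs; D_mod = 2.92633/(1+0.0115) = 2.89306 yrs.
ΔP/P ≈ -D_mod · Δy = -2.89306 × (+0.0235) = -0.067987 = -6.7987%.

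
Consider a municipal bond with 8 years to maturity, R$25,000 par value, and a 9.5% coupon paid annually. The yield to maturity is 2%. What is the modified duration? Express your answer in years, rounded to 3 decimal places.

Periodic yield y = 0.02. First find Macaulay duration:
  t   CF        PV=CF/(1+0.02)^t    t·PV
  1     2,375.00     2,328.4314     2,328.4314
  2     2,375.00     2,282.7759     4,565.5517
  3     2,375.00     2,238.0155     6,714.0466
  4     2,375.00     2,194.1329     8,776.5315
  5     2,375.00     2,151.1107    10,755.5534
  6     2,375.00     2,108.9320    12,653.5922
  7     2,375.00     2,067.5804    14,473.0630
  8    27,375.00    23,364.2989   186,914.3913
  Σ                 38,735.2777   247,181.1611
P = 38,735.2777; Macaulay duration = 247,181.1611 / 38,735.2777 = 6.38129 years.
Modified duration = D_Mac / (1 + y) = 6.38129 / 1.02 = 6.25617 years.

6.256 years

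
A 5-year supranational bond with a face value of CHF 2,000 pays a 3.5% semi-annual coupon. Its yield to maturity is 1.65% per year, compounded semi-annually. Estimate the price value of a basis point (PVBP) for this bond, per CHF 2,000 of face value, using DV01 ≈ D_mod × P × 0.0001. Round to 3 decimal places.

CHF 1.004

Periodic yield y = 0.00825.
  t   CF        PV=CF/(1+0.00825)^t    t·PV
  1        35.00        34.7136        34.7136
  2        35.00        34.4296        68.8591
  3        35.00        34.1478       102.4435
  4        35.00        33.8684       135.4737
  5        35.00        33.5913       167.9565
  6        35.00        33.3164       199.8987
  7        35.00        33.0438       231.3068
  8        35.00        32.7735       262.1876
  9        35.00        32.5053       292.5476
  10    2,035.00     1,874.4856    18,744.8559
  Σ                  2,176.8754    20,240.2432
P = 2,176.8754; D_Mac = 9.29784 half-year periods = 4.64892 yrs; D_mod = 4.61088 yrs.
DV01 ≈ 4.61088 × 2,176.8754 × 0.0001 = 1.003731.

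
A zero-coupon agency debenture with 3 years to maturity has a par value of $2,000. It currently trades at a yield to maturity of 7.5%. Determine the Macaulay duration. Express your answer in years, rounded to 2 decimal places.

A zero-coupon bond has a single cash flow at maturity, so its Macaulay duration equals its maturity: 3 years.

3.00 years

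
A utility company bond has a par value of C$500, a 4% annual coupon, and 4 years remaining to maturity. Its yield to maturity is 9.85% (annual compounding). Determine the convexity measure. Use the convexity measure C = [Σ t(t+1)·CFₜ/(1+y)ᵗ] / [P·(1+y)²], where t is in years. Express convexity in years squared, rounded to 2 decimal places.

15.19

With y = 0.0985:
  t   CF        PV=CF/(1+0.0985)^t    t·PV        t(t+1)·PV
  1        20.00        18.2066        18.2066          36.4133
  2        20.00        16.5741        33.1482          99.4446
  3        20.00        15.0879        45.2638         181.0552
  4       520.00       357.1109     1,428.4436       7,142.2179
  Σ                    406.9796     1,525.0622       7,459.1310
P = 406.9796.
Convexity = Σ t(t+1)·PV / [P·(1+y)²] = 7,459.1310 / (406.9796 × 1.206702) = 15.18852.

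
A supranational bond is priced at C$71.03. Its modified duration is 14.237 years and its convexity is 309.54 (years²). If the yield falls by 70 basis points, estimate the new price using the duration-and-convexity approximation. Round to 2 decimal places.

Duration effect: -D_mod·Δy = -14.237 × (-0.007) = +0.099659
Convexity effect: ½·C·(Δy)² = 0.5 × 309.54 × (-0.007)² = +0.00758373
ΔP/P ≈ +0.099659 + 0.00758373 = +0.10724273
New price ≈ 71.03 × (1 + 0.10724273) = 78.6474511119.

C$78.65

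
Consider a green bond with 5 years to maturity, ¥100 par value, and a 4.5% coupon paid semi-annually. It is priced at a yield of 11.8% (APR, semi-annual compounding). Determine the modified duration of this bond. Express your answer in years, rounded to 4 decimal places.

Periodic yield y = 0.059. First find Macaulay duration:
  t   CF        PV=CF/(1+0.059)^t    t·PV
  1         2.25         2.1246         2.1246
  2         2.25         2.0063         4.0126
  3         2.25         1.8945         5.6835
  4         2.25         1.7890         7.1558
  5         2.25         1.6893         8.4464
  6         2.25         1.5952         9.5710
  7         2.25         1.5063        10.5441
  8         2.25         1.4224        11.3790
  9         2.25         1.3431        12.0882
  10      102.25        57.6373       576.3731
  Σ                     73.0079       647.3784
P = 73.0079; Macaulay duration = 647.3784 / 73.0079 = 8.86723 half-year periods = 4.43362 years.
Modified duration = D_Mac / (1 + y) = 4.43362 / 1.059 = 4.18661 years.

4.1866 years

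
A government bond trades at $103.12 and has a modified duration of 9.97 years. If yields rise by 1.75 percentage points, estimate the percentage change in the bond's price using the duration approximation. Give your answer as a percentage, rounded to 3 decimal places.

Duration approximation: ΔP/P ≈ -D_mod · Δy = -9.97 × (+0.0175) = -0.174475.
As a percentage: -17.4475%.

-17.448%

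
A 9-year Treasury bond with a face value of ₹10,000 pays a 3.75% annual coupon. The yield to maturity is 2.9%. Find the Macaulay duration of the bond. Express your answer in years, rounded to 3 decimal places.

Periodic yield y = 0.029. Discount each cash flow and weight by its year:
  t   CF        PV=CF/(1+0.029)^t    t·PV
  1       375.00       364.4315       364.4315
  2       375.00       354.1608       708.3216
  3       375.00       344.1796     1,032.5388
  4       375.00       334.4797     1,337.9188
  5       375.00       325.0532     1,625.2658
  6       375.00       315.8923     1,895.3537
  7       375.00       306.9896     2,148.9271
  8       375.00       298.3378     2,386.7023
  9    10,375.00     8,021.3919    72,192.5267
  Σ                 10,664.9163    83,691.9864
Price P = Σ PV = 10,664.9163.
Macaulay duration = Σ(t·PV) / P = 83,691.9864 / 10,664.9163 = 7.84741 years.

7.847 years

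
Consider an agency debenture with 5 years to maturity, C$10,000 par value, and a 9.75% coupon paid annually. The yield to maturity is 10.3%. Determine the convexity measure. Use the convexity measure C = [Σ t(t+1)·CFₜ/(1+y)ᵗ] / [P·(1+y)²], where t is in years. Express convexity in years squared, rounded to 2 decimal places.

19.32

With y = 0.103:
  t   CF        PV=CF/(1+0.103)^t    t·PV        t(t+1)·PV
  1       975.00       883.9529       883.9529       1,767.9057
  2       975.00       801.4078     1,602.8157       4,808.4471
  3       975.00       726.5710     2,179.7131       8,718.8524
  4       975.00       658.7226     2,634.8904      13,174.4521
  5    10,975.00     6,722.4405    33,612.2025     201,673.2149
  Σ                  9,793.0948    40,913.5745     230,142.8721
P = 9,793.0948.
Convexity = Σ t(t+1)·PV / [P·(1+y)²] = 230,142.8721 / (9,793.0948 × 1.216609) = 19.31642.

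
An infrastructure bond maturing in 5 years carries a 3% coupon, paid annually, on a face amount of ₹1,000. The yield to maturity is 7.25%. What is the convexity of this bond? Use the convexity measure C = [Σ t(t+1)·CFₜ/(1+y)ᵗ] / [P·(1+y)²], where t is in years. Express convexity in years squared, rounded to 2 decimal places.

23.90

With y = 0.0725:
  t   CF        PV=CF/(1+0.0725)^t    t·PV        t(t+1)·PV
  1        30.00        27.9720        27.9720          55.9441
  2        30.00        26.0811        52.1623         156.4869
  3        30.00        24.3181        72.9543         291.8170
  4        30.00        22.6742        90.6968         453.4841
  5     1,030.00       725.8564     3,629.2821      21,775.6925
  Σ                    826.9019     3,873.0675      22,733.4245
P = 826.9019.
Convexity = Σ t(t+1)·PV / [P·(1+y)²] = 22,733.4245 / (826.9019 × 1.150256) = 23.90101.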